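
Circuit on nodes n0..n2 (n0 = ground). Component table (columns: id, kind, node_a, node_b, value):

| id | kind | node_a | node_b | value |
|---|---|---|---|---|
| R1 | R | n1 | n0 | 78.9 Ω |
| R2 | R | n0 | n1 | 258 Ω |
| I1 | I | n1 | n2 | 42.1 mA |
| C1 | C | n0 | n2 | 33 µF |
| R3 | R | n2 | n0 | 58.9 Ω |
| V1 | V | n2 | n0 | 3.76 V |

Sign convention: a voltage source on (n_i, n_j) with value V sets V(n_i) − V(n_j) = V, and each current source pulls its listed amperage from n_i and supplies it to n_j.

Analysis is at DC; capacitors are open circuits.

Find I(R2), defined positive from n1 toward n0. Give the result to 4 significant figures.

Apply KCL at each of the 2 non-ground nodes and solve the resulting linear system.
Node n1: branches {R1, R2, I1} → V_1 = -2.544
Node n2: branches {I1, C1, R3, V1} → V_2 = 3.760
Source currents: i(V1)=-0.02174

-0.009860 A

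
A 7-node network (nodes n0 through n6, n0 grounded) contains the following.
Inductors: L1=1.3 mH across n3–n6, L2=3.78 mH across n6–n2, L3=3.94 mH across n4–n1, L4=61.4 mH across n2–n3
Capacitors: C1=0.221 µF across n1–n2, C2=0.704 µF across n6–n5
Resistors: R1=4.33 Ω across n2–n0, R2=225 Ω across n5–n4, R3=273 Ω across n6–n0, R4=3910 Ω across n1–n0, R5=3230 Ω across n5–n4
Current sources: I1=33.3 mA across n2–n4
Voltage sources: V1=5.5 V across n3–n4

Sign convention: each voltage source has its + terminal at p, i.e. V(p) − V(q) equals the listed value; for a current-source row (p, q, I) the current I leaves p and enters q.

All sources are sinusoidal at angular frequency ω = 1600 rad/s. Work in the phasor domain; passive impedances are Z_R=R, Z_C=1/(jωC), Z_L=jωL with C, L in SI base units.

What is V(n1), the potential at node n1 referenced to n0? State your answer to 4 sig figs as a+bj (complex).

MNA unknowns: 6 node voltages V₁..V_6 plus 1 source current (V1)
L1: Y=0.000-0.4808j on G[3,6]
C1: Y=0.000+0.0003536j on G[1,2]
R1: Y=0.2309+0.000j on G[2,0]
L2: Y=0.000-0.1653j on G[6,2]
R2: Y=0.004444+0.000j on G[5,4]
I1: z[2]−=0.0333, z[4]+=0.0333
R3: Y=0.003663+0.000j on G[6,0]
L3: Y=0.000-0.1586j on G[4,1]
R4: Y=0.0002558+0.000j on G[1,0]
L4: Y=0.000-0.01018j on G[2,3]
R5: Y=0.0003096+0.000j on G[5,4]
C2: Y=0.000+0.001126j on G[6,5]
V1: row V3−V4=5.5, i_V1 at 3,4
solve → V1=-5.527+0.2703j, V2=0.006117-0.003328j, V3=-0.01541+0.2608j, V4=-5.515+0.2608j, V5=-5.207+1.494j, V6=0.0002569+0.1909j
aux → i_V1=-0.03628-0.007752j

-5.527+0.2703j V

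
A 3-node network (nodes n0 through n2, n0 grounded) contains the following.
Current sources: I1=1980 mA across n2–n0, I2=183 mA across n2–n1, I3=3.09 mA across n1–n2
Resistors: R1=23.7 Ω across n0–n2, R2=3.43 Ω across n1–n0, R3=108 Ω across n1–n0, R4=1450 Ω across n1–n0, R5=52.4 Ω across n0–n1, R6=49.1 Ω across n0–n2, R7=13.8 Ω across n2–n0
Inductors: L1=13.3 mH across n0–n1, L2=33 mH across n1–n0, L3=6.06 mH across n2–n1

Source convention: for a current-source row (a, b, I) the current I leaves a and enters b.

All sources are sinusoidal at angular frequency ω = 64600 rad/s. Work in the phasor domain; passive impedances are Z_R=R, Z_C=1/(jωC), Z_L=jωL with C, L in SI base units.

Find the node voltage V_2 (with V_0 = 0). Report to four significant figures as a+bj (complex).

Element admittances at ω=64600 rad/s:
  I1: injects 1.98 A into n0 (from n2)
  Y(R1) = 0.04219+0.000j S between n0,n2
  Y(R2) = 0.2915+0.000j S between n1,n0
  Y(R3) = 0.009259+0.000j S between n1,n0
  Y(L1) = 0.000-0.001164j S between n0,n1
  Y(R4) = 0.0006897+0.000j S between n1,n0
  I2: injects 0.183 A into n1 (from n2)
  Y(L2) = 0.000-0.0004691j S between n1,n0
  Y(R5) = 0.01908+0.000j S between n0,n1
  Y(R6) = 0.02037+0.000j S between n0,n2
  Y(L3) = 0.000-0.002554j S between n2,n1
  Y(R7) = 0.07246+0.000j S between n2,n0
  I3: injects 0.00309 A into n2 (from n1)
Assemble and solve the 2×2 MNA system:
  V(n1)=0.5570+0.1347j  V(n2)=-15.99-0.3130j

-15.99-0.3130j V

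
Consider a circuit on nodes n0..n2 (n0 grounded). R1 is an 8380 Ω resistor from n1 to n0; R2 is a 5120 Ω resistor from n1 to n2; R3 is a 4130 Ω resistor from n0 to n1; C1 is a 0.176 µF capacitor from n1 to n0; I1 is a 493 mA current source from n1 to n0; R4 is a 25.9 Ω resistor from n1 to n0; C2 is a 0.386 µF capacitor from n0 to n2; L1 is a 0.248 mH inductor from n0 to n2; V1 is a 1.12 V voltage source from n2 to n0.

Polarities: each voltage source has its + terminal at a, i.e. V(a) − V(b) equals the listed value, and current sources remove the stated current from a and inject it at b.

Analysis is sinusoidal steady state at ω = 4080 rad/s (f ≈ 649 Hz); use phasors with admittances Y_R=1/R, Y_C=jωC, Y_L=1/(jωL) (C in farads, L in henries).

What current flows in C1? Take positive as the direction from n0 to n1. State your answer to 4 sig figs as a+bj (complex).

Element admittances at ω=4080 rad/s:
  Y(R1) = 0.0001193+0.000j S between n1,n0
  Y(R2) = 0.0001953+0.000j S between n1,n2
  Y(R3) = 0.0002421+0.000j S between n0,n1
  Y(C1) = 0.000+0.0007181j S between n1,n0
  I1: injects 0.493 A into n0 (from n1)
  Y(R4) = 0.03861+0.000j S between n1,n0
  Y(C2) = 0.000+0.001575j S between n0,n2
  Y(L1) = 0.000-0.9883j S between n0,n2
  V1: constraint V(n2)−V(n0) = 1.12
Assemble and solve the 3×3 MNA system:
  V(n1)=-12.58+0.2306j  V(n2)=1.120+0.000j
  i(V1)=-0.002675+1.105j

0.0001656+0.009032j A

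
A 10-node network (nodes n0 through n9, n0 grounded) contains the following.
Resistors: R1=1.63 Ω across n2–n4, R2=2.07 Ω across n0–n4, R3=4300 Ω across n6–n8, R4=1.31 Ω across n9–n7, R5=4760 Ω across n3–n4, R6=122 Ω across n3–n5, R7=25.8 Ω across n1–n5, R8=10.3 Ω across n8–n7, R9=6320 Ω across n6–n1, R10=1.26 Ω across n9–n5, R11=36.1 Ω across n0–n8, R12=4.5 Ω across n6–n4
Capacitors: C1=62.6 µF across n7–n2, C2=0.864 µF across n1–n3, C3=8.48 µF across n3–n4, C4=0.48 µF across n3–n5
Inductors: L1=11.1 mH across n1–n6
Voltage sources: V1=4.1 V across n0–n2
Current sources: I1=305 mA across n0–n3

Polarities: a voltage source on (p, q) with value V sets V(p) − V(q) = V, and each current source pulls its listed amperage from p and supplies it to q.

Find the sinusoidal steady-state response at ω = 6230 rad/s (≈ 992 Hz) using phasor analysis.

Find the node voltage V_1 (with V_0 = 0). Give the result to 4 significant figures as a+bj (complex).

Apply KCL at each of the 9 non-ground nodes and solve the resulting linear system.
Node n1: branches {C2, R7, L1, R9} → V_1 = -3.149-0.6600j
Node n2: branches {R1, C1, V1} → V_2 = -4.100+0.000j
Node n3: branches {C2, C3, R5, R6, C4, I1} → V_3 = -1.679-4.726j
Node n4: branches {R1, R2, C3, R5, R12} → V_4 = -2.075+0.03145j
Node n5: branches {R6, R7, R10, C4} → V_5 = -4.000-0.4855j
Node n6: branches {R3, L1, R9, R12} → V_6 = -2.126+0.09705j
Node n7: branches {C1, R4, R8} → V_7 = -4.167-0.3967j
Node n8: branches {R3, R8, R11} → V_8 = -3.240-0.3079j
Node n9: branches {R4, R10} → V_9 = -4.082-0.4420j
Source currents: i(V1)=-1.397+0.006663j

-3.149-0.6600j V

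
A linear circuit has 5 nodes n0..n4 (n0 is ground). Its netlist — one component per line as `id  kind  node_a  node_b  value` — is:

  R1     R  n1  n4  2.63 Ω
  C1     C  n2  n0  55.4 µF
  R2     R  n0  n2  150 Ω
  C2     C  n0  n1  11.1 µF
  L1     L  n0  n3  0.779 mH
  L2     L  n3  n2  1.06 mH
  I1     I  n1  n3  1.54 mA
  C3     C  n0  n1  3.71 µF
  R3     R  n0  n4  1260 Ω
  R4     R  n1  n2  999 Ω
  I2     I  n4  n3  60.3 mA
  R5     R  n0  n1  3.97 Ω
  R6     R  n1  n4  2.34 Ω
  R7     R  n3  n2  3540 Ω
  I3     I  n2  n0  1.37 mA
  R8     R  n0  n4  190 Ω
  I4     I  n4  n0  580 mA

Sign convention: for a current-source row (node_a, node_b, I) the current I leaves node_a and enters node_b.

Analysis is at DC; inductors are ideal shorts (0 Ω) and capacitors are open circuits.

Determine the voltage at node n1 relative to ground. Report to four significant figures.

-2.461 V

MNA unknowns: 4 node voltages V₁..V_4 plus 2 source currents (L1, L2)
R1: Y=0.3802 on G[1,4]
C1: Y=0.000 on G[2,0]
R2: Y=0.006667 on G[0,2]
C2: Y=0.000 on G[0,1]
L1: row V0−V3=0, i_L1 at 0,3
L2: row V3−V2=0, i_L2 at 3,2
I1: z[1]−=0.00154, z[3]+=0.00154
C3: Y=0.000 on G[0,1]
R3: Y=0.0007937 on G[0,4]
R4: Y=0.001001 on G[1,2]
I2: z[4]−=0.0603, z[3]+=0.0603
R5: Y=0.2519 on G[0,1]
R6: Y=0.4274 on G[1,4]
R7: Y=0.0002825 on G[3,2]
I3: z[2]−=0.00137, z[0]+=0.00137
R8: Y=0.005263 on G[0,4]
I4: z[4]−=0.58, z[0]+=0.58
solve → V1=-2.461, V2=0.000, V3=0.000, V4=-3.229
aux → i_L1=-0.05801, i_L2=0.003833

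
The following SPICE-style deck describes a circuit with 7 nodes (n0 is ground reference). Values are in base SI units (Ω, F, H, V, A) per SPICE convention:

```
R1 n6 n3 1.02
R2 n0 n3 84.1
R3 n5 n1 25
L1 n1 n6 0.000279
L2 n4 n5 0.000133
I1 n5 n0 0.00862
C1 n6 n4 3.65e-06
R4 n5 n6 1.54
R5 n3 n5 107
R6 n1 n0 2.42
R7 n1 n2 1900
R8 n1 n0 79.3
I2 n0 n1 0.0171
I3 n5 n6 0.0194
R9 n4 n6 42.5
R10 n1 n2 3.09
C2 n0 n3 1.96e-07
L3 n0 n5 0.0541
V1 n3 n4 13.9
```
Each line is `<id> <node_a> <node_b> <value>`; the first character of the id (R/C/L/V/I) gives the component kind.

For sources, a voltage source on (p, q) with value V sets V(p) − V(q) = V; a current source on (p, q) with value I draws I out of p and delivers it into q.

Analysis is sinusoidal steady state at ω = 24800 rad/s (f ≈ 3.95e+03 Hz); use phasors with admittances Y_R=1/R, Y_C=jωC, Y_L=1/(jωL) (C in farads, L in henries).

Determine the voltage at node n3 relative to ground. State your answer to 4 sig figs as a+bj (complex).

MNA unknowns: 6 node voltages V₁..V_6 plus 1 source current (V1)
R1: Y=0.9804+0.000j on G[6,3]
R2: Y=0.01189+0.000j on G[0,3]
R3: Y=0.04000+0.000j on G[5,1]
L1: Y=0.000-0.1445j on G[1,6]
L2: Y=0.000-0.3032j on G[4,5]
I1: z[5]−=0.00862, z[0]+=0.00862
C1: Y=0.000+0.09052j on G[6,4]
R4: Y=0.6494+0.000j on G[5,6]
R5: Y=0.009346+0.000j on G[3,5]
R6: Y=0.4132+0.000j on G[1,0]
R7: Y=0.0005263+0.000j on G[1,2]
R8: Y=0.01261+0.000j on G[1,0]
I2: z[0]−=0.0171, z[1]+=0.0171
I3: z[5]−=0.0194, z[6]+=0.0194
R9: Y=0.02353+0.000j on G[4,6]
R10: Y=0.3236+0.000j on G[1,2]
C2: Y=0.000+0.004861j on G[0,3]
L3: Y=0.000-0.0007453j on G[0,5]
V1: row V3−V4=13.9, i_V1 at 3,4
solve → V1=-0.08611+0.01097j, V2=-0.08611+0.01097j, V3=2.859-1.660j, V4=-11.04-1.660j, V5=-1.575+4.131j, V6=1.022+0.05088j
aux → i_V1=-1.885+1.738j

2.859-1.660j V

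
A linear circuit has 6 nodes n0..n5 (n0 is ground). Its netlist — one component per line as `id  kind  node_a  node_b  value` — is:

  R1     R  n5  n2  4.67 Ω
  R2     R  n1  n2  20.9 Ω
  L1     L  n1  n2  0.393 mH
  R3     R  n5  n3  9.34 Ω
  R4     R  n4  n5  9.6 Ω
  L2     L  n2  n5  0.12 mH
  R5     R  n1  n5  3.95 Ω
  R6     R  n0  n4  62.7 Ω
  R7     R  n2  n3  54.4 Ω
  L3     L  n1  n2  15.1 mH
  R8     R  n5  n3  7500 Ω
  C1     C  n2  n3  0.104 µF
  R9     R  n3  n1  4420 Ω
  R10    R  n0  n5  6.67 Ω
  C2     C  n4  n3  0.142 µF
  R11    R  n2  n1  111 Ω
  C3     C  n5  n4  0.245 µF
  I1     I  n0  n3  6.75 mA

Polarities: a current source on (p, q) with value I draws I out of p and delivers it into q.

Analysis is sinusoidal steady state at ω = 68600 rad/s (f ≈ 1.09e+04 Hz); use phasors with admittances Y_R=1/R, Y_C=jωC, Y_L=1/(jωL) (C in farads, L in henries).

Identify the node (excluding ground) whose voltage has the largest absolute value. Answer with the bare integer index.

Element admittances at ω=68600 rad/s:
  Y(R1) = 0.2141+0.000j S between n5,n2
  Y(R2) = 0.04785+0.000j S between n1,n2
  Y(L1) = 0.000-0.03709j S between n1,n2
  Y(R3) = 0.1071+0.000j S between n5,n3
  Y(R4) = 0.1042+0.000j S between n4,n5
  Y(L2) = 0.000-0.1215j S between n2,n5
  Y(R5) = 0.2532+0.000j S between n1,n5
  Y(R6) = 0.01595+0.000j S between n0,n4
  Y(R7) = 0.01838+0.000j S between n2,n3
  Y(L3) = 0.000-0.0009654j S between n1,n2
  Y(R8) = 0.0001333+0.000j S between n5,n3
  Y(C1) = 0.000+0.007134j S between n2,n3
  Y(R9) = 0.0002262+0.000j S between n3,n1
  Y(R10) = 0.1499+0.000j S between n0,n5
  Y(C2) = 0.000+0.009741j S between n4,n3
  Y(R11) = 0.009009+0.000j S between n2,n1
  Y(C3) = 0.000+0.01681j S between n5,n4
  I1: injects 0.00675 A into n3 (from n0)
Assemble and solve the 5×5 MNA system:
  V(n1)=0.04180-0.0003308j  V(n2)=0.04361+0.001642j  V(n3)=0.09364-0.007383j  V(n4)=0.03730+0.004664j  V(n5)=0.04105-0.0004961j

3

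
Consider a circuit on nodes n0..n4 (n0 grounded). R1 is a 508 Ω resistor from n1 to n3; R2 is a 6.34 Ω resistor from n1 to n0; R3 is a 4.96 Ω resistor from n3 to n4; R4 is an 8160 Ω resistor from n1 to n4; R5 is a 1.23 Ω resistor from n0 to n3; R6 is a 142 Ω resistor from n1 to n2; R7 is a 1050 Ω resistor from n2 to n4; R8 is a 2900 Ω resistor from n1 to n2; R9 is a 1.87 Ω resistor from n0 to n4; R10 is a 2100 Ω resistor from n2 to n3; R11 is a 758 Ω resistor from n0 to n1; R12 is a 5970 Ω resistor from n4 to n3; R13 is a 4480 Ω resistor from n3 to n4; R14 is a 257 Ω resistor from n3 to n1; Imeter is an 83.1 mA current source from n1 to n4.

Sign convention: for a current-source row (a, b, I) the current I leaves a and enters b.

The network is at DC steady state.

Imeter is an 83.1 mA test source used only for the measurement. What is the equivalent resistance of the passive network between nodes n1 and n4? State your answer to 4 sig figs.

R_eq = 7.413 Ω

Element admittances at DC:
  Y(R1) = 0.001969 S between n1,n3
  Y(R2) = 0.1577 S between n1,n0
  Y(R3) = 0.2016 S between n3,n4
  Y(R4) = 0.0001225 S between n1,n4
  Y(R5) = 0.8130 S between n0,n3
  Y(R6) = 0.007042 S between n1,n2
  Y(R7) = 0.0009524 S between n2,n4
  Y(R8) = 0.0003448 S between n1,n2
  Y(R9) = 0.5348 S between n0,n4
  Y(R10) = 0.0004762 S between n2,n3
  Y(R11) = 0.001319 S between n0,n1
  Y(R12) = 0.0001675 S between n4,n3
  Y(R13) = 0.0002232 S between n3,n4
  Y(R14) = 0.003891 S between n3,n1
  Imeter: injects 0.0831 A into n4 (from n1)
Assemble and solve the 4×4 MNA system:
  V(n1)=-0.4985  V(n2)=-0.4039  V(n3)=0.02020  V(n4)=0.1176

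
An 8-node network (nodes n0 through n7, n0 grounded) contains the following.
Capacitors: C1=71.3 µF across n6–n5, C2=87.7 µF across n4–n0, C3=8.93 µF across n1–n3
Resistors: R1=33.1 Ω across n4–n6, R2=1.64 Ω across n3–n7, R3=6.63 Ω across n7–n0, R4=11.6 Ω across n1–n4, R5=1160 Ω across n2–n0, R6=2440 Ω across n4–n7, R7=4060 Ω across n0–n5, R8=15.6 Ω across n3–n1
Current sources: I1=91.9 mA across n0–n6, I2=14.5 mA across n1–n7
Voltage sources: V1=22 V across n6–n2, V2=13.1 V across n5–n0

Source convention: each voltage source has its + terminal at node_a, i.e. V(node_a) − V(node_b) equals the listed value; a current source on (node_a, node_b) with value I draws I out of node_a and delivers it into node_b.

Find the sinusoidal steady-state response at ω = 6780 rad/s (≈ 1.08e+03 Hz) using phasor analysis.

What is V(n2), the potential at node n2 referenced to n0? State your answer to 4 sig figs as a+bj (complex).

MNA unknowns: 7 node voltages V₁..V_7 plus 2 source currents (V1, V2)
C1: Y=0.000+0.4834j on G[6,5]
R1: Y=0.03021+0.000j on G[4,6]
R2: Y=0.6098+0.000j on G[3,7]
I1: z[0]−=0.0919, z[6]+=0.0919
I2: z[1]−=0.0145, z[7]+=0.0145
R3: Y=0.1508+0.000j on G[7,0]
R4: Y=0.08621+0.000j on G[1,4]
R5: Y=0.0008621+0.000j on G[2,0]
C2: Y=0.000+0.5946j on G[4,0]
R6: Y=0.0004098+0.000j on G[4,7]
R7: Y=0.0002463+0.000j on G[0,5]
C3: Y=0.000+0.06055j on G[1,3]
R8: Y=0.06410+0.000j on G[3,1]
V1: row V6−V2=22, i_V1 at 6,2
V2: row V5−V0=13.1, i_V2 at 5,0
solve → V1=-0.07180-0.3727j, V2=-8.978+0.6014j, V3=0.09907-0.1859j, V4=0.1005-0.6315j, V5=13.10+0.000j, V6=13.02+0.6014j, V7=0.09849-0.1493j
aux → i_V1=-0.007740+0.0005185j, i_V2=-0.2940-0.03777j

-8.978+0.6014j V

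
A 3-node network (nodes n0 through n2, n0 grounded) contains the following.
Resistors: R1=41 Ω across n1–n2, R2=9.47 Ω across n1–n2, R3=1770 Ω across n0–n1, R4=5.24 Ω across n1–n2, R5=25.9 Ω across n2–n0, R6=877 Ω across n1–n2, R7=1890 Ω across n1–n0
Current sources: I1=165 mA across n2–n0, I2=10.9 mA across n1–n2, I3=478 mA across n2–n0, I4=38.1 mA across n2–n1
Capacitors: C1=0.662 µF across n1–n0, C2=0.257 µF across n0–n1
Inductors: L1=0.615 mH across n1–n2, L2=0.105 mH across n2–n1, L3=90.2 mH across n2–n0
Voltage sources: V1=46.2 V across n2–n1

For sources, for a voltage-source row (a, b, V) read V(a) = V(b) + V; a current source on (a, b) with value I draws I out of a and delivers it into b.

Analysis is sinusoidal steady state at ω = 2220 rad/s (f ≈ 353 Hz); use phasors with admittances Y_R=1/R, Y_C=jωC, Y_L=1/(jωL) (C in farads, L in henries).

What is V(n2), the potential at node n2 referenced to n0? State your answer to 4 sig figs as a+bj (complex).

-15.02+1.257j V

Element admittances at ω=2220 rad/s:
  Y(R1) = 0.02439+0.000j S between n1,n2
  I1: injects 0.165 A into n0 (from n2)
  Y(C1) = 0.000+0.001470j S between n1,n0
  Y(L1) = 0.000-0.7324j S between n1,n2
  Y(R2) = 0.1056+0.000j S between n1,n2
  I2: injects 0.0109 A into n2 (from n1)
  Y(L2) = 0.000-4.290j S between n2,n1
  I3: injects 0.478 A into n0 (from n2)
  Y(R3) = 0.0005650+0.000j S between n0,n1
  Y(C2) = 0.000+0.0005705j S between n0,n1
  Y(R4) = 0.1908+0.000j S between n1,n2
  Y(R5) = 0.03861+0.000j S between n2,n0
  Y(R6) = 0.001140+0.000j S between n1,n2
  I4: injects 0.0381 A into n1 (from n2)
  Y(R7) = 0.0005291+0.000j S between n1,n0
  Y(L3) = 0.000-0.004994j S between n2,n0
  V1: constraint V(n2)−V(n1) = 46.2
Assemble and solve the 3×3 MNA system:
  V(n1)=-61.22+1.257j  V(n2)=-15.02+1.257j
  i(V1)=-14.97+231.9j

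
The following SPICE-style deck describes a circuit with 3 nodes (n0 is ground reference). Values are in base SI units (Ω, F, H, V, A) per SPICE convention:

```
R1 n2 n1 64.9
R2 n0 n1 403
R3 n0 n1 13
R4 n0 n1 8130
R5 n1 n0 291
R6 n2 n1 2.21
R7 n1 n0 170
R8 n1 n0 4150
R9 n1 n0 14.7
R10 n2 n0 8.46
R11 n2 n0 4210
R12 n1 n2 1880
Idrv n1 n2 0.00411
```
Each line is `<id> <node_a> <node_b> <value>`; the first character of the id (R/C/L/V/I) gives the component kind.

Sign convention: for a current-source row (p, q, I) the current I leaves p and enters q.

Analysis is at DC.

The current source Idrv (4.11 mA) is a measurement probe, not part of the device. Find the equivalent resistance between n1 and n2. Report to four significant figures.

Apply KCL at each of the 2 non-ground nodes and solve the resulting linear system.
Node n1: branches {R1, R2, R3, R4, R5, R6, R7, R8, R9, R12, Idrv} → V_1 = -0.003296
Node n2: branches {R1, R6, R10, R11, R12, Idrv} → V_2 = 0.004372

R_eq = 1.866 Ω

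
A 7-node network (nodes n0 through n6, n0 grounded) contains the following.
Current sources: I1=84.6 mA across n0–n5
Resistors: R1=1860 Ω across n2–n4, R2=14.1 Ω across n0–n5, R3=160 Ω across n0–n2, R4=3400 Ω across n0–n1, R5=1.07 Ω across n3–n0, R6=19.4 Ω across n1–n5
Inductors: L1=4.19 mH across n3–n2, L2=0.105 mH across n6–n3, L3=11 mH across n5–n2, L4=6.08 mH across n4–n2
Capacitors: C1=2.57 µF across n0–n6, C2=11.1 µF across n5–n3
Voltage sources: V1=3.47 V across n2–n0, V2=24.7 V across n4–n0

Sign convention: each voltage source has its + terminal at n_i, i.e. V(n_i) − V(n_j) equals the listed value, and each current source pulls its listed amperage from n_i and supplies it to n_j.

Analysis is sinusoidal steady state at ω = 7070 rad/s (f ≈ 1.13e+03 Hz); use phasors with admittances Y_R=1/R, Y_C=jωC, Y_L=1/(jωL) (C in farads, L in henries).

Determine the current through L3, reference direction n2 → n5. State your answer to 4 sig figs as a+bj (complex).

0.01208-0.03914j A

Apply KCL at each of the 6 non-ground nodes and solve the resulting linear system.
Node n1: branches {R4, R6} → V_1 = 0.4239-0.9342j
Node n2: branches {R1, R3, L1, L3, L4, V1} → V_2 = 3.470+0.000j
Node n3: branches {L1, L2, R5, C2} → V_3 = 0.07251-0.09443j
Node n4: branches {R1, L4, V2} → V_4 = 24.70+0.000j
Node n5: branches {I1, R2, R6, L3, C2} → V_5 = 0.4264-0.9395j
Node n6: branches {C1, L2} → V_6 = 0.07350-0.09573j
Source currents: i(V1)=-0.02554-0.3401j, i(V2)=-0.01141+0.4939j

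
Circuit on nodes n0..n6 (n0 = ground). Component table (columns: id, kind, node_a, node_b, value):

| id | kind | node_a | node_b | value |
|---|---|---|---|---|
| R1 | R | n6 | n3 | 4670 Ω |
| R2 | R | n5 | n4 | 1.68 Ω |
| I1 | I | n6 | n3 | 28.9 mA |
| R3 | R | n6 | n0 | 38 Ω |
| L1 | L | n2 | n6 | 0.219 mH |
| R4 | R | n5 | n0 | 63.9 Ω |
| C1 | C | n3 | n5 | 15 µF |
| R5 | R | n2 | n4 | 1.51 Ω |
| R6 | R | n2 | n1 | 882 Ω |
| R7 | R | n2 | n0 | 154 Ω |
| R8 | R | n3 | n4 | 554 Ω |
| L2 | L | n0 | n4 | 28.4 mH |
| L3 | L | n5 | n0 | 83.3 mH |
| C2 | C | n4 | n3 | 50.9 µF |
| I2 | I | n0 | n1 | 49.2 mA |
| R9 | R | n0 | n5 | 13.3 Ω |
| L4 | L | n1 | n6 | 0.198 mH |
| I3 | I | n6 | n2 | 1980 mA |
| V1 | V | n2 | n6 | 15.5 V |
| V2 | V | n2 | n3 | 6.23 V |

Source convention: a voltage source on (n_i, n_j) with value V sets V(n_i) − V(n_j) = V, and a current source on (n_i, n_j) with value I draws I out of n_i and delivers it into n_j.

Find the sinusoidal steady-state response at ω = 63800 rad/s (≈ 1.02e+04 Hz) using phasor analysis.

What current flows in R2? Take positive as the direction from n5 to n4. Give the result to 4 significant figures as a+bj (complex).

Element admittances at ω=63800 rad/s:
  Y(R1) = 0.0002141+0.000j S between n6,n3
  Y(R2) = 0.5952+0.000j S between n5,n4
  I1: injects 0.0289 A into n3 (from n6)
  Y(R3) = 0.02632+0.000j S between n6,n0
  Y(L1) = 0.000-0.07157j S between n2,n6
  Y(R4) = 0.01565+0.000j S between n5,n0
  Y(C1) = 0.000+0.9570j S between n3,n5
  Y(R5) = 0.6623+0.000j S between n2,n4
  Y(R6) = 0.001134+0.000j S between n2,n1
  Y(R7) = 0.006494+0.000j S between n2,n0
  Y(R8) = 0.001805+0.000j S between n3,n4
  Y(L2) = 0.000-0.0005519j S between n0,n4
  Y(L3) = 0.000-0.0001882j S between n5,n0
  Y(C2) = 0.000+3.247j S between n4,n3
  I2: injects 0.0492 A into n1 (from n0)
  Y(R9) = 0.07519+0.000j S between n0,n5
  Y(L4) = 0.000-0.07916j S between n1,n6
  I3: injects 1.98 A into n2 (from n6)
  V1: constraint V(n2)−V(n6) = 15.5
  V2: constraint V(n2)−V(n3) = 6.23
Assemble and solve the 8×8 MNA system:
  V(n1)=-6.879+1.090j  V(n2)=8.609+0.2470j  V(n3)=2.379+0.2470j  V(n4)=2.729-0.8050j  V(n5)=1.928-0.06864j  V(n6)=-6.891+0.2470j
  i(V1)=1.759+1.117j  i(V2)=-3.746-0.7048j

-0.4772+0.4383j A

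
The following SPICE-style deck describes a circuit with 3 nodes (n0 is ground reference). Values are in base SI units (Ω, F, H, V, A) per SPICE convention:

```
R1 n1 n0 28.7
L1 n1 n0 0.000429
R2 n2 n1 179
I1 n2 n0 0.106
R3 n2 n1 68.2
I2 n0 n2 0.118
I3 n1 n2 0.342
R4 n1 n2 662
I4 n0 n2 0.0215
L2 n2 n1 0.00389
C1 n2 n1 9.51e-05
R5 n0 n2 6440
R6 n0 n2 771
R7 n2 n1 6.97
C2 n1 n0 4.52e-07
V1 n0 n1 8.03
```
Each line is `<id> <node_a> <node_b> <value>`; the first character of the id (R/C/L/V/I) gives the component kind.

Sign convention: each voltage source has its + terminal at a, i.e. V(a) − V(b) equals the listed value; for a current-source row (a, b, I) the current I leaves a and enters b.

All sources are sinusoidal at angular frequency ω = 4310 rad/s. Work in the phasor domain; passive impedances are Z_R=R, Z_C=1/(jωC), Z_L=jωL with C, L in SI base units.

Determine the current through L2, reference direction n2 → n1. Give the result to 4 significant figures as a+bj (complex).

-0.05376-0.02558j A

Element admittances at ω=4310 rad/s:
  Y(R1) = 0.03484+0.000j S between n1,n0
  Y(L1) = 0.000-0.5408j S between n1,n0
  Y(R2) = 0.005587+0.000j S between n2,n1
  I1: injects 0.106 A into n0 (from n2)
  Y(R3) = 0.01466+0.000j S between n2,n1
  I2: injects 0.118 A into n2 (from n0)
  I3: injects 0.342 A into n2 (from n1)
  Y(R4) = 0.001511+0.000j S between n1,n2
  I4: injects 0.0215 A into n2 (from n0)
  Y(L2) = 0.000-0.05964j S between n2,n1
  Y(C1) = 0.000+0.4099j S between n2,n1
  Y(R5) = 0.0001553+0.000j S between n0,n2
  Y(R6) = 0.001297+0.000j S between n0,n2
  Y(R7) = 0.1435+0.000j S between n2,n1
  Y(C2) = 0.000+0.001948j S between n1,n0
  V1: constraint V(n0)−V(n1) = 8.03
Assemble and solve the 3×3 MNA system:
  V(n1)=-8.030+0.000j  V(n2)=-7.601-0.9013j
  i(V1)=-0.3243+4.326j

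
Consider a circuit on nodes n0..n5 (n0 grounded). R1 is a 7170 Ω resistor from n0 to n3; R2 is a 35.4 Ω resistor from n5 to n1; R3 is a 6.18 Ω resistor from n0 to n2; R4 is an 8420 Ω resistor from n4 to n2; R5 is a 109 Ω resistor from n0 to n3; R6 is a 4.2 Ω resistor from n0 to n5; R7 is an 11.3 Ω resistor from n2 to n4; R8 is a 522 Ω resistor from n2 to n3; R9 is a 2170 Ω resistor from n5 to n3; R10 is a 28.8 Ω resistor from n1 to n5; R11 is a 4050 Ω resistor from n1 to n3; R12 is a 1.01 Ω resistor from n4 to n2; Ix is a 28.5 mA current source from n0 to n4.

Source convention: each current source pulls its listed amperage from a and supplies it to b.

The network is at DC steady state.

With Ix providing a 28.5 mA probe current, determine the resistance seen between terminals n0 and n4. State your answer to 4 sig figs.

Element admittances at DC:
  Y(R1) = 0.0001395 S between n0,n3
  Y(R2) = 0.02825 S between n5,n1
  Y(R3) = 0.1618 S between n0,n2
  Y(R4) = 0.0001188 S between n4,n2
  Y(R5) = 0.009174 S between n0,n3
  Y(R6) = 0.2381 S between n0,n5
  Y(R7) = 0.08850 S between n2,n4
  Y(R8) = 0.001916 S between n2,n3
  Y(R9) = 0.0004608 S between n5,n3
  Y(R10) = 0.03472 S between n1,n5
  Y(R11) = 0.0002469 S between n1,n3
  Y(R12) = 0.9901 S between n4,n2
  Ix: injects 0.0285 A into n4 (from n0)
Assemble and solve the 5×5 MNA system:
  V(n1)=0.0001919  V(n2)=0.1744  V(n3)=0.02799  V(n4)=0.2008  V(n5)=8.286e-05

R_eq = 7.046 Ω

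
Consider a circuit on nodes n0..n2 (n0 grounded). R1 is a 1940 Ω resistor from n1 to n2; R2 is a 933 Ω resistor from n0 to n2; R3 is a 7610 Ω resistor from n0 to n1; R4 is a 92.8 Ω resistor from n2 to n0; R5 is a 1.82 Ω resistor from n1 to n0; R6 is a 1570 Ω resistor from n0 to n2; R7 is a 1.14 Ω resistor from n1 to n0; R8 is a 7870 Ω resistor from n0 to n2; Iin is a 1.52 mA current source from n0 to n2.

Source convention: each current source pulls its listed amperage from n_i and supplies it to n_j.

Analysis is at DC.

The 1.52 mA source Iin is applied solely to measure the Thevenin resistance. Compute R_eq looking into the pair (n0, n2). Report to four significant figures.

MNA unknowns: 2 node voltages V₁..V_2
R1: Y=0.0005155 on G[1,2]
R2: Y=0.001072 on G[0,2]
R3: Y=0.0001314 on G[0,1]
R4: Y=0.01078 on G[2,0]
R5: Y=0.5495 on G[1,0]
R6: Y=0.0006369 on G[0,2]
R7: Y=0.8772 on G[1,0]
R8: Y=0.0001271 on G[0,2]
Iin: z[0]−=0.00152, z[2]+=0.00152
solve → V1=4.182e-05, V2=0.1158

R_eq = 76.18 Ω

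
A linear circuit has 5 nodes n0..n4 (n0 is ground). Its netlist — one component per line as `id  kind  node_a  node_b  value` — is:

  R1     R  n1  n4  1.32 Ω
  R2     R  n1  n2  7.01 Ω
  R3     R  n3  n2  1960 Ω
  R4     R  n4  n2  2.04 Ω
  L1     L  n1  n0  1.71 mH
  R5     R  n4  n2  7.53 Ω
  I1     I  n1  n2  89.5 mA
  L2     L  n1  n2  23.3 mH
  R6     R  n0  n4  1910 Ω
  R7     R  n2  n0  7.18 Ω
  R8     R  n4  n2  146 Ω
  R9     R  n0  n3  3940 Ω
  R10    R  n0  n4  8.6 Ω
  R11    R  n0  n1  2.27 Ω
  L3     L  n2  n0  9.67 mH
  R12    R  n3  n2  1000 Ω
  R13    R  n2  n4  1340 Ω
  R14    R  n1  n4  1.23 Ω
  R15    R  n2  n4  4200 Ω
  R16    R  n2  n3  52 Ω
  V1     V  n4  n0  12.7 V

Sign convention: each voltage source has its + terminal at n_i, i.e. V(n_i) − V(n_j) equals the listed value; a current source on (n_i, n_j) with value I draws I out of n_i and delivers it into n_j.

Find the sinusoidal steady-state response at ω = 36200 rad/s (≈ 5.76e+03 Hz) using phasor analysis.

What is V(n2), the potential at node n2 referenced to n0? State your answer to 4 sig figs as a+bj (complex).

Apply KCL at each of the 4 non-ground nodes and solve the resulting linear system.
Node n1: branches {R1, R2, L1, I1, L2, R11, R14} → V_1 = 9.909+0.07704j
Node n2: branches {R2, R3, R4, R5, I1, L2, R7, R8, L3, R12, R13, R15, R16} → V_2 = 10.42+0.04531j
Node n3: branches {R3, R9, R12, R16} → V_3 = 10.30+0.04476j
Node n4: branches {R1, R4, R5, R6, R8, R10, R13, R14, R15, V1} → V_4 = 12.70+0.000j
Source currents: i(V1)=-7.304+0.1496j

10.42+0.04531j V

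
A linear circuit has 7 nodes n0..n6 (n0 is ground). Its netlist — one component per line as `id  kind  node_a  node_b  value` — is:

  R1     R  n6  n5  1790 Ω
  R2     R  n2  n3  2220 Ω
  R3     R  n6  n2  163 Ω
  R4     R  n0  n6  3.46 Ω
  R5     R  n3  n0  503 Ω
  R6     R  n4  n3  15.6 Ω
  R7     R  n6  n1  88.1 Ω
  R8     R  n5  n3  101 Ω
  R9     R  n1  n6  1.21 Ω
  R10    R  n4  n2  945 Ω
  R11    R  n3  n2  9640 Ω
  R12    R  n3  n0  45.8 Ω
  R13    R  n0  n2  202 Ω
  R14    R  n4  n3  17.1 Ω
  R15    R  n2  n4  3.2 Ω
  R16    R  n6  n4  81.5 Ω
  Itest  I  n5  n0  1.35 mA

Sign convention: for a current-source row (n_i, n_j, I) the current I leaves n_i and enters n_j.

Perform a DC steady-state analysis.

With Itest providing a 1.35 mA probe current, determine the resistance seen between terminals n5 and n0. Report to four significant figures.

R_eq = 116.6 Ω

MNA unknowns: 6 node voltages V₁..V_6
R1: Y=0.0005587 on G[6,5]
R2: Y=0.0004505 on G[2,3]
R3: Y=0.006135 on G[6,2]
R4: Y=0.2890 on G[0,6]
R5: Y=0.001988 on G[3,0]
R6: Y=0.06410 on G[4,3]
R7: Y=0.01135 on G[6,1]
R8: Y=0.009901 on G[5,3]
R9: Y=0.8264 on G[1,6]
R10: Y=0.001058 on G[4,2]
R11: Y=0.0001037 on G[3,2]
R12: Y=0.02183 on G[3,0]
R13: Y=0.004950 on G[0,2]
R14: Y=0.05848 on G[4,3]
R15: Y=0.3125 on G[2,4]
R16: Y=0.01227 on G[6,4]
Itest: z[5]−=0.00135, z[0]+=0.00135
solve → V1=-0.001787, V2=-0.02458, V3=-0.02988, V4=-0.02540, V5=-0.1574, V6=-0.001787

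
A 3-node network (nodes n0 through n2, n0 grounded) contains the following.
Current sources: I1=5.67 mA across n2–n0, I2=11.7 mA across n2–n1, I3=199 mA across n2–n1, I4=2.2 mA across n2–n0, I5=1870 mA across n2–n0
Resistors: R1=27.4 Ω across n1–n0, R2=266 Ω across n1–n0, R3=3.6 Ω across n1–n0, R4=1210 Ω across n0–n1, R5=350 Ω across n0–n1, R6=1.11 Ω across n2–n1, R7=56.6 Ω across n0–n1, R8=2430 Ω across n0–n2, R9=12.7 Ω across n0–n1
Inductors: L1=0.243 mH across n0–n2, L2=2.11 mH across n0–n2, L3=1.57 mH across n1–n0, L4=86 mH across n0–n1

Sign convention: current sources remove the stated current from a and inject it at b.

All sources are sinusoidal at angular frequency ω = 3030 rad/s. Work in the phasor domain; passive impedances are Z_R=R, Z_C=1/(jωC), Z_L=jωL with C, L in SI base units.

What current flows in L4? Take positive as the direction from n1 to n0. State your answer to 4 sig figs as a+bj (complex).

Element admittances at ω=3030 rad/s:
  I1: injects 0.00567 A into n0 (from n2)
  Y(R1) = 0.03650+0.000j S between n1,n0
  Y(R2) = 0.003759+0.000j S between n1,n0
  I2: injects 0.0117 A into n1 (from n2)
  Y(L1) = 0.000-1.358j S between n0,n2
  Y(L2) = 0.000-0.1564j S between n0,n2
  Y(R3) = 0.2778+0.000j S between n1,n0
  Y(R4) = 0.0008264+0.000j S between n0,n1
  I3: injects 0.199 A into n1 (from n2)
  Y(L3) = 0.000-0.2102j S between n1,n0
  Y(R5) = 0.002857+0.000j S between n0,n1
  I4: injects 0.0022 A into n0 (from n2)
  Y(L4) = 0.000-0.003838j S between n0,n1
  Y(R6) = 0.9009+0.000j S between n2,n1
  Y(R7) = 0.01767+0.000j S between n0,n1
  Y(R8) = 0.0004115+0.000j S between n0,n2
  Y(R9) = 0.07874+0.000j S between n0,n1
  I5: injects 1.87 A into n0 (from n2)
Assemble and solve the 2×2 MNA system:
  V(n1)=0.1269-0.7753j  V(n2)=-0.2323-1.165j

-0.002975-0.0004870j A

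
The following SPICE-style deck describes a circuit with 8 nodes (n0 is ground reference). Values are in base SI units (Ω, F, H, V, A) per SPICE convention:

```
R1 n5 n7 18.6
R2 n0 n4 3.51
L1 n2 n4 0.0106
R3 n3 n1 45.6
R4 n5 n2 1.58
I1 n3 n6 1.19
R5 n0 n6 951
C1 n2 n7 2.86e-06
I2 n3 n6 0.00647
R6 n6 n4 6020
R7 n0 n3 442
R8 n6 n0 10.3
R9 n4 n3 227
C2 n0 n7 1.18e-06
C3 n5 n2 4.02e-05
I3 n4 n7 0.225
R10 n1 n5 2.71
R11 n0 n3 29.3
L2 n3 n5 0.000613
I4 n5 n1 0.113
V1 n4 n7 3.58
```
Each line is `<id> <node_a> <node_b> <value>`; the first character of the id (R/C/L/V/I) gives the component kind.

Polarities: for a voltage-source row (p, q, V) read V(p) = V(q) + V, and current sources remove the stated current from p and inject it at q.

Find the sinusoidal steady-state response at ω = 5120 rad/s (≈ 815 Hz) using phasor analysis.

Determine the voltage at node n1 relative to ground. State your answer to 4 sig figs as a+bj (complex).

MNA unknowns: 7 node voltages V₁..V_7 plus 1 source current (V1)
R1: Y=0.05376+0.000j on G[5,7]
R2: Y=0.2849+0.000j on G[0,4]
L1: Y=0.000-0.01843j on G[2,4]
R3: Y=0.02193+0.000j on G[3,1]
R4: Y=0.6329+0.000j on G[5,2]
I1: z[3]−=1.19, z[6]+=1.19
R5: Y=0.001052+0.000j on G[0,6]
C1: Y=0.000+0.01464j on G[2,7]
I2: z[3]−=0.00647, z[6]+=0.00647
R6: Y=0.0001661+0.000j on G[6,4]
R7: Y=0.002262+0.000j on G[0,3]
R8: Y=0.09709+0.000j on G[6,0]
R9: Y=0.004405+0.000j on G[4,3]
C2: Y=0.000+0.006042j on G[0,7]
C3: Y=0.000+0.2058j on G[5,2]
I3: z[4]−=0.225, z[7]+=0.225
R10: Y=0.3690+0.000j on G[1,5]
R11: Y=0.03413+0.000j on G[0,3]
L2: Y=0.000-0.3186j on G[3,5]
I4: z[5]−=0.113, z[1]+=0.113
V1: row V4−V7=3.58, i_V1 at 4,7
solve → V1=-15.55-0.2578j, V2=-15.86-0.3144j, V3=-16.16-1.836j, V4=-2.119+0.3552j, V5=-15.81-0.1640j, V6=12.17+0.0006002j, V7=-5.699+0.3552j
aux → i_V1=0.3069+0.1423j

-15.55-0.2578j V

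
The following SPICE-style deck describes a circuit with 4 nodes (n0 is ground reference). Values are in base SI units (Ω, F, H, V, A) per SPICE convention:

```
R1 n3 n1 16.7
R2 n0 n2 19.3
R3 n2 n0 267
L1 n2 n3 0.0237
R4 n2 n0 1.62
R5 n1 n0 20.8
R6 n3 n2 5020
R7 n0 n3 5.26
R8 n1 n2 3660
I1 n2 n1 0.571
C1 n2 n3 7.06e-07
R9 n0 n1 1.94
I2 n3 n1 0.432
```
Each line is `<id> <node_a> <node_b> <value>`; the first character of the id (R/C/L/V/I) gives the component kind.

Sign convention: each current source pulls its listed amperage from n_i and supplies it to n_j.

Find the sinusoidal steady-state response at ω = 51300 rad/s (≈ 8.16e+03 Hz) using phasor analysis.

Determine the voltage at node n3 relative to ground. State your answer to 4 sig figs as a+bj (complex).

-1.360+0.07332j V

MNA unknowns: 3 node voltages V₁..V_3
R1: Y=0.05988+0.000j on G[3,1]
R2: Y=0.05181+0.000j on G[0,2]
R3: Y=0.003745+0.000j on G[2,0]
L1: Y=0.000-0.0008225j on G[2,3]
R4: Y=0.6173+0.000j on G[2,0]
R5: Y=0.04808+0.000j on G[1,0]
R6: Y=0.0001992+0.000j on G[3,2]
R7: Y=0.1901+0.000j on G[0,3]
R8: Y=0.0002732+0.000j on G[1,2]
I1: z[2]−=0.571, z[1]+=0.571
C1: Y=0.000+0.03622j on G[2,3]
R9: Y=0.5155+0.000j on G[0,1]
I2: z[3]−=0.432, z[1]+=0.432
solve → V1=1.477+0.007028j, V2=-0.8531-0.02660j, V3=-1.360+0.07332j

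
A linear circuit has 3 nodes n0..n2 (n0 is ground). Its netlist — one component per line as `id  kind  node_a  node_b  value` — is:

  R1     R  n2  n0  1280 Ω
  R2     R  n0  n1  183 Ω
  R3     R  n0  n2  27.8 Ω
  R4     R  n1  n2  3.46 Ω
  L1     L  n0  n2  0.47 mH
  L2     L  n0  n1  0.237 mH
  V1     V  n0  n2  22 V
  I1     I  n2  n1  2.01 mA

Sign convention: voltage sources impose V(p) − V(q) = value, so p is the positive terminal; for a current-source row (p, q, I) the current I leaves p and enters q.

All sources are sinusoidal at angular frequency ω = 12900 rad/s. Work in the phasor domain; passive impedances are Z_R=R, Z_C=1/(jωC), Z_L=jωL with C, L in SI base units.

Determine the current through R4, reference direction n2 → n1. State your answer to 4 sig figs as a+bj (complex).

MNA unknowns: 2 node voltages V₁..V_2 plus 1 source current (V1)
R1: Y=0.0007813+0.000j on G[2,0]
R2: Y=0.005464+0.000j on G[0,1]
R3: Y=0.03597+0.000j on G[0,2]
R4: Y=0.2890+0.000j on G[1,2]
L1: Y=0.000-0.1649j on G[0,2]
L2: Y=0.000-0.3271j on G[0,1]
V1: row V0−V2=22, i_V1 at 0,2
I1: z[2]−=0.00201, z[1]+=0.00201
solve → V1=-9.663-10.73j, V2=-22.00+0.000j
aux → i_V1=-4.372+6.731j

-3.566+3.102j A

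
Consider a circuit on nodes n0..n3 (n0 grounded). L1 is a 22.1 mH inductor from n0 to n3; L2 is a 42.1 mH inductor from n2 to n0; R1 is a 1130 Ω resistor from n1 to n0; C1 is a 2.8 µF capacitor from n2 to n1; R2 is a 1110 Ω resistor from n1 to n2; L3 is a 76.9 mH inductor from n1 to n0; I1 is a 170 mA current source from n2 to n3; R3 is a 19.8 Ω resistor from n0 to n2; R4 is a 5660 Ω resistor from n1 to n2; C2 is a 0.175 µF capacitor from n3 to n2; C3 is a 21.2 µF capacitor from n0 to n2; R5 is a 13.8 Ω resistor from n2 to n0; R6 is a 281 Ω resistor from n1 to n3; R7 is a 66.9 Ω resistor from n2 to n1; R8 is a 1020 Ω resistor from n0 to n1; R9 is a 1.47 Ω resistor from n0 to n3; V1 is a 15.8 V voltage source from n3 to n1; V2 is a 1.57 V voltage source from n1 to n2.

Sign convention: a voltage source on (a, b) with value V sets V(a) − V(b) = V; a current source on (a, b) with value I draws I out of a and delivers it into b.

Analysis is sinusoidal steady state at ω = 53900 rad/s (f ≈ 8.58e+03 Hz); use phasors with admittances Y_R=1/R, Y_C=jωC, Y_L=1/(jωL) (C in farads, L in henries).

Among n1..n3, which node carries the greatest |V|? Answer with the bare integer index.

3

MNA unknowns: 3 node voltages V₁..V_3 plus 2 source currents (V1, V2)
L1: Y=0.000-0.0008395j on G[0,3]
L2: Y=0.000-0.0004407j on G[2,0]
R1: Y=0.0008850+0.000j on G[1,0]
C1: Y=0.000+0.1509j on G[2,1]
R2: Y=0.0009009+0.000j on G[1,2]
L3: Y=0.000-0.0002413j on G[1,0]
I1: z[2]−=0.17, z[3]+=0.17
R3: Y=0.05051+0.000j on G[0,2]
R4: Y=0.0001767+0.000j on G[1,2]
C2: Y=0.000+0.009432j on G[3,2]
C3: Y=0.000+1.143j on G[0,2]
R5: Y=0.07246+0.000j on G[2,0]
R6: Y=0.003559+0.000j on G[1,3]
R7: Y=0.01495+0.000j on G[2,1]
R8: Y=0.0009804+0.000j on G[0,1]
R9: Y=0.6803+0.000j on G[0,3]
V1: row V3−V1=15.8, i_V1 at 3,1
V2: row V1−V2=1.57, i_V2 at 1,2
solve → V1=-3.300+6.921j, V2=-4.870+6.921j, V3=12.50+6.921j
aux → i_V1=-8.395-4.862j, i_V2=-8.360-5.112j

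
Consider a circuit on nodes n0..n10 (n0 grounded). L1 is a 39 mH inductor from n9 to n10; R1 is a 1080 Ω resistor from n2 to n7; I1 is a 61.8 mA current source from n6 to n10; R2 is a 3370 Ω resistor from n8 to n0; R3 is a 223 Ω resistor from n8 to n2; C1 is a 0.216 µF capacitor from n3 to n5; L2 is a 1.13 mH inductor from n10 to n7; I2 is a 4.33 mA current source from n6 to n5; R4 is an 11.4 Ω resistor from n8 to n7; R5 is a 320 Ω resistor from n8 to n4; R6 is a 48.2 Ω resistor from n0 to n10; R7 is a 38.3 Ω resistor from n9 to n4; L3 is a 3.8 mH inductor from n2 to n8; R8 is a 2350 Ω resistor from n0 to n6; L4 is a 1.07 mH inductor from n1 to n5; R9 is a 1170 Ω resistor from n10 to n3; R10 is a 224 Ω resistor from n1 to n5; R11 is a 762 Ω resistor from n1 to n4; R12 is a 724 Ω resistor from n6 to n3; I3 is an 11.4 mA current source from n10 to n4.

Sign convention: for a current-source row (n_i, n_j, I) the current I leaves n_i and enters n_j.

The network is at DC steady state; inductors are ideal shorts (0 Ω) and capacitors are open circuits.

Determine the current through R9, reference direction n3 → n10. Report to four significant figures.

-0.03694 A

Apply KCL at each of the 10 non-ground nodes and solve the resulting linear system.
Node n1: branches {L4, R10, R11} → V_1 = 5.226
Node n2: branches {R1, R3, L3} → V_2 = 1.401
Node n3: branches {C1, R9, R12} → V_3 = -41.84
Node n4: branches {R5, R7, R11, I3} → V_4 = 1.926
Node n5: branches {C1, I2, L4, R10} → V_5 = 5.226
Node n6: branches {I1, I2, R8, R12} → V_6 = -68.59
Node n7: branches {R1, L2, R4} → V_7 = 1.387
Node n8: branches {R2, R3, R4, R5, L3} → V_8 = 1.401
Node n9: branches {L1, R7} → V_9 = 1.387
Node n10: branches {L1, I1, L2, R6, R9, I3} → V_10 = 1.387
Source currents: i(L1)=0.01409, i(L2)=-0.001227, i(L3)=-1.282e-05, i(L4)=-0.004330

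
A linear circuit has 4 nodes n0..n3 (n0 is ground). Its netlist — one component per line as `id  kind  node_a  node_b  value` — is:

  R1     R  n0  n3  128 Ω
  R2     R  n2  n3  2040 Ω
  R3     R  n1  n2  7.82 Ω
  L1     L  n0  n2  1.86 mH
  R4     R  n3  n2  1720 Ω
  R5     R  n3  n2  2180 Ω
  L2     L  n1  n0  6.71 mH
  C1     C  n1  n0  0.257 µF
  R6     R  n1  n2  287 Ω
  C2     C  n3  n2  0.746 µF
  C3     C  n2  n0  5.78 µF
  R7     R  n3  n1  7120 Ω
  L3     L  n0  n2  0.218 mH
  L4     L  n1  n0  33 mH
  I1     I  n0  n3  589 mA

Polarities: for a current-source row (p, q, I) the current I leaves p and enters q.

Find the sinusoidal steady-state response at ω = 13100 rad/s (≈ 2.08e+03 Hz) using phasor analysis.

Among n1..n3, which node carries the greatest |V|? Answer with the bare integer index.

MNA unknowns: 3 node voltages V₁..V_3
R1: Y=0.007812+0.000j on G[0,3]
R2: Y=0.0004902+0.000j on G[2,3]
R3: Y=0.1279+0.000j on G[1,2]
L1: Y=0.000-0.04104j on G[0,2]
R4: Y=0.0005814+0.000j on G[3,2]
R5: Y=0.0004587+0.000j on G[3,2]
L2: Y=0.000-0.01138j on G[1,0]
C1: Y=0.000+0.003367j on G[1,0]
R6: Y=0.003484+0.000j on G[1,2]
C2: Y=0.000+0.009773j on G[3,2]
C3: Y=0.000+0.07572j on G[2,0]
R7: Y=0.0001404+0.000j on G[3,1]
L3: Y=0.000-0.3502j on G[0,2]
L4: Y=0.000-0.002313j on G[1,0]
I1: z[0]−=0.589, z[3]+=0.589
solve → V1=-0.7817+1.015j, V2=-0.7341+1.110j, V3=29.22-30.68j

3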